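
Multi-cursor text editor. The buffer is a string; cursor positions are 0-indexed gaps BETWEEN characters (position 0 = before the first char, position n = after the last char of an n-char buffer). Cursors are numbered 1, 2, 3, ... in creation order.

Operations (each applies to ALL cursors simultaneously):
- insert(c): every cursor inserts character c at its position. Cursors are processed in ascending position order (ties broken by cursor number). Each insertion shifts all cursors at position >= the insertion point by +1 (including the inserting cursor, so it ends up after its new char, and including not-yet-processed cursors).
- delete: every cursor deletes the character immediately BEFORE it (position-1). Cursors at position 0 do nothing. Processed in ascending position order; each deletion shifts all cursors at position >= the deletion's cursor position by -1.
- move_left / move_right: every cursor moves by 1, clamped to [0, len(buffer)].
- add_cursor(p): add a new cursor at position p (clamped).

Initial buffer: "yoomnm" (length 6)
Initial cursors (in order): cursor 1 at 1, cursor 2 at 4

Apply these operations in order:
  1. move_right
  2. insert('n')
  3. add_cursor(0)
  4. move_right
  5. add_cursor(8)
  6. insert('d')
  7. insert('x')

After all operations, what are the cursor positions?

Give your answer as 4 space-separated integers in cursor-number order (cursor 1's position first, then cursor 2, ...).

Answer: 8 16 3 16

Derivation:
After op 1 (move_right): buffer="yoomnm" (len 6), cursors c1@2 c2@5, authorship ......
After op 2 (insert('n')): buffer="yonomnnm" (len 8), cursors c1@3 c2@7, authorship ..1...2.
After op 3 (add_cursor(0)): buffer="yonomnnm" (len 8), cursors c3@0 c1@3 c2@7, authorship ..1...2.
After op 4 (move_right): buffer="yonomnnm" (len 8), cursors c3@1 c1@4 c2@8, authorship ..1...2.
After op 5 (add_cursor(8)): buffer="yonomnnm" (len 8), cursors c3@1 c1@4 c2@8 c4@8, authorship ..1...2.
After op 6 (insert('d')): buffer="ydonodmnnmdd" (len 12), cursors c3@2 c1@6 c2@12 c4@12, authorship .3.1.1..2.24
After op 7 (insert('x')): buffer="ydxonodxmnnmddxx" (len 16), cursors c3@3 c1@8 c2@16 c4@16, authorship .33.1.11..2.2424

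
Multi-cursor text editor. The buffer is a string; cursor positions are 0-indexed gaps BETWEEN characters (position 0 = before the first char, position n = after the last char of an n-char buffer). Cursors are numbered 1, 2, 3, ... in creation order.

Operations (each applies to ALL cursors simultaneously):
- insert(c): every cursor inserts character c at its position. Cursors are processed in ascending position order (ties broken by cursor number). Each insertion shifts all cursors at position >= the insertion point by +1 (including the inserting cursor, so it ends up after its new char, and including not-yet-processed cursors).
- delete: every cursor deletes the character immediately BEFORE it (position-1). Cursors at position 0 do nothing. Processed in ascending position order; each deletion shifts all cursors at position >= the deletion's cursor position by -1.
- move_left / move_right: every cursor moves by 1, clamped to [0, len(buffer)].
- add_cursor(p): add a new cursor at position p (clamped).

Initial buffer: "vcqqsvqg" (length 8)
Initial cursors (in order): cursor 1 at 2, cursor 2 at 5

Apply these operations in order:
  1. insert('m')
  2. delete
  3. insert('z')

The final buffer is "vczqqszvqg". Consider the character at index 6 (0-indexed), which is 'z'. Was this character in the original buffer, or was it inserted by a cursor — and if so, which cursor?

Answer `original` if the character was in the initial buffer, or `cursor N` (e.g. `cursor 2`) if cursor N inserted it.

Answer: cursor 2

Derivation:
After op 1 (insert('m')): buffer="vcmqqsmvqg" (len 10), cursors c1@3 c2@7, authorship ..1...2...
After op 2 (delete): buffer="vcqqsvqg" (len 8), cursors c1@2 c2@5, authorship ........
After op 3 (insert('z')): buffer="vczqqszvqg" (len 10), cursors c1@3 c2@7, authorship ..1...2...
Authorship (.=original, N=cursor N): . . 1 . . . 2 . . .
Index 6: author = 2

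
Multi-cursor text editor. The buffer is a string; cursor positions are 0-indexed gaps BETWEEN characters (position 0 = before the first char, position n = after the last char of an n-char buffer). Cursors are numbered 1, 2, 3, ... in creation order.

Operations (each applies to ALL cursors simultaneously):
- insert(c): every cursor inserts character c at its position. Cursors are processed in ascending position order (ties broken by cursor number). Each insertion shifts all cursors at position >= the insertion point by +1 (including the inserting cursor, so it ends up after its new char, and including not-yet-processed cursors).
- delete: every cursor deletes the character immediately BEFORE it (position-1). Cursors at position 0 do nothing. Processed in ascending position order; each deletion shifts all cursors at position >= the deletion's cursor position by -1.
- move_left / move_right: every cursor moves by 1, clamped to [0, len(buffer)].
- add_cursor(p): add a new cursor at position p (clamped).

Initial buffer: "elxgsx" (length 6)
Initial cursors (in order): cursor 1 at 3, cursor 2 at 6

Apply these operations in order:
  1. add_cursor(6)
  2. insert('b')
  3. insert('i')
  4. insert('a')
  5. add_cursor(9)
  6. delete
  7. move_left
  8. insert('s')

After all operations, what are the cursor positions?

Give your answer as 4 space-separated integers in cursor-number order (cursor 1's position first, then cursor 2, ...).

Answer: 5 14 14 8

Derivation:
After op 1 (add_cursor(6)): buffer="elxgsx" (len 6), cursors c1@3 c2@6 c3@6, authorship ......
After op 2 (insert('b')): buffer="elxbgsxbb" (len 9), cursors c1@4 c2@9 c3@9, authorship ...1...23
After op 3 (insert('i')): buffer="elxbigsxbbii" (len 12), cursors c1@5 c2@12 c3@12, authorship ...11...2323
After op 4 (insert('a')): buffer="elxbiagsxbbiiaa" (len 15), cursors c1@6 c2@15 c3@15, authorship ...111...232323
After op 5 (add_cursor(9)): buffer="elxbiagsxbbiiaa" (len 15), cursors c1@6 c4@9 c2@15 c3@15, authorship ...111...232323
After op 6 (delete): buffer="elxbigsbbii" (len 11), cursors c1@5 c4@7 c2@11 c3@11, authorship ...11..2323
After op 7 (move_left): buffer="elxbigsbbii" (len 11), cursors c1@4 c4@6 c2@10 c3@10, authorship ...11..2323
After op 8 (insert('s')): buffer="elxbsigssbbissi" (len 15), cursors c1@5 c4@8 c2@14 c3@14, authorship ...111.4.232233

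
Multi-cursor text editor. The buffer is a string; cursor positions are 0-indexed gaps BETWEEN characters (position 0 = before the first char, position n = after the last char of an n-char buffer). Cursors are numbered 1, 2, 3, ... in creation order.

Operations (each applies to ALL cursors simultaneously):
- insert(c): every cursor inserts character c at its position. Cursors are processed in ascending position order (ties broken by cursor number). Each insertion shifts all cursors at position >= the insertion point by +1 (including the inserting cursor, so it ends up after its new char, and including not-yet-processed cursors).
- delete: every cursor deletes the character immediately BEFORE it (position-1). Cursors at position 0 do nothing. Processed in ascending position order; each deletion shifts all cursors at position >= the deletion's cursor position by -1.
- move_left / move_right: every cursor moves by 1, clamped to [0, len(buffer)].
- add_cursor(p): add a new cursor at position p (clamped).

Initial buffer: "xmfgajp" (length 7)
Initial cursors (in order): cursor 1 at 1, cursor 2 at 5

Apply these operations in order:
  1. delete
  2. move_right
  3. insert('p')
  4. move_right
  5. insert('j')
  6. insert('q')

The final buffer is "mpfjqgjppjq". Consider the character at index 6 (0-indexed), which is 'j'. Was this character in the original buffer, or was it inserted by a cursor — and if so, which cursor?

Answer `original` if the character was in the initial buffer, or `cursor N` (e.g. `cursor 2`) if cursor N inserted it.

After op 1 (delete): buffer="mfgjp" (len 5), cursors c1@0 c2@3, authorship .....
After op 2 (move_right): buffer="mfgjp" (len 5), cursors c1@1 c2@4, authorship .....
After op 3 (insert('p')): buffer="mpfgjpp" (len 7), cursors c1@2 c2@6, authorship .1...2.
After op 4 (move_right): buffer="mpfgjpp" (len 7), cursors c1@3 c2@7, authorship .1...2.
After op 5 (insert('j')): buffer="mpfjgjppj" (len 9), cursors c1@4 c2@9, authorship .1.1..2.2
After op 6 (insert('q')): buffer="mpfjqgjppjq" (len 11), cursors c1@5 c2@11, authorship .1.11..2.22
Authorship (.=original, N=cursor N): . 1 . 1 1 . . 2 . 2 2
Index 6: author = original

Answer: original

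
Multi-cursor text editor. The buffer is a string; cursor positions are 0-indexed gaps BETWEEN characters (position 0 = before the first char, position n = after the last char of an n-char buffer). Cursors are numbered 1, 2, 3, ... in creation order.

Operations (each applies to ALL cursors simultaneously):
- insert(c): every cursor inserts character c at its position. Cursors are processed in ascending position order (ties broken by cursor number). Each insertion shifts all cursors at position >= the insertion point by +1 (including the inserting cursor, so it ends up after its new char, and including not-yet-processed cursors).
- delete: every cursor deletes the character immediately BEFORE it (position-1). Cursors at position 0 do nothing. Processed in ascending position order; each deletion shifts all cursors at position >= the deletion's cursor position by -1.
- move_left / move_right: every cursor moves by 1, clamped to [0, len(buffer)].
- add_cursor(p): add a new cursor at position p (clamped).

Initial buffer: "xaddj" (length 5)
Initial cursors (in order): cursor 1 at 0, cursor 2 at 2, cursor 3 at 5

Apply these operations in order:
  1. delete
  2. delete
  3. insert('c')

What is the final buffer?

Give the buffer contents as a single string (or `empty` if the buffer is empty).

After op 1 (delete): buffer="xdd" (len 3), cursors c1@0 c2@1 c3@3, authorship ...
After op 2 (delete): buffer="d" (len 1), cursors c1@0 c2@0 c3@1, authorship .
After op 3 (insert('c')): buffer="ccdc" (len 4), cursors c1@2 c2@2 c3@4, authorship 12.3

Answer: ccdc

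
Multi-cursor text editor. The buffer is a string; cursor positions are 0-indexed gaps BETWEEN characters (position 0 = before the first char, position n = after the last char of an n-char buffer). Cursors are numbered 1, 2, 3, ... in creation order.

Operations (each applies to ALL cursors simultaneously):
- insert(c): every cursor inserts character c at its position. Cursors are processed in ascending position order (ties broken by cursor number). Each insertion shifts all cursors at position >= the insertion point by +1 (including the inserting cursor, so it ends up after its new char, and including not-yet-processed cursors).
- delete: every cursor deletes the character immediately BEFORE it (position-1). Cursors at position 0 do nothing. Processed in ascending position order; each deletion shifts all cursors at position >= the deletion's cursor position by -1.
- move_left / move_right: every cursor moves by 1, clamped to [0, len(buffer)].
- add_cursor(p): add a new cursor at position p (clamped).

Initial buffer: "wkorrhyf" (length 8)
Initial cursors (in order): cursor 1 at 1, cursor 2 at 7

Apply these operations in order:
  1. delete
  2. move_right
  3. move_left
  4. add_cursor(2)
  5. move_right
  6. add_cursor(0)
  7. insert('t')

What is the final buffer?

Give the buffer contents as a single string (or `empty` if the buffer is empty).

Answer: tktortrhft

Derivation:
After op 1 (delete): buffer="korrhf" (len 6), cursors c1@0 c2@5, authorship ......
After op 2 (move_right): buffer="korrhf" (len 6), cursors c1@1 c2@6, authorship ......
After op 3 (move_left): buffer="korrhf" (len 6), cursors c1@0 c2@5, authorship ......
After op 4 (add_cursor(2)): buffer="korrhf" (len 6), cursors c1@0 c3@2 c2@5, authorship ......
After op 5 (move_right): buffer="korrhf" (len 6), cursors c1@1 c3@3 c2@6, authorship ......
After op 6 (add_cursor(0)): buffer="korrhf" (len 6), cursors c4@0 c1@1 c3@3 c2@6, authorship ......
After op 7 (insert('t')): buffer="tktortrhft" (len 10), cursors c4@1 c1@3 c3@6 c2@10, authorship 4.1..3...2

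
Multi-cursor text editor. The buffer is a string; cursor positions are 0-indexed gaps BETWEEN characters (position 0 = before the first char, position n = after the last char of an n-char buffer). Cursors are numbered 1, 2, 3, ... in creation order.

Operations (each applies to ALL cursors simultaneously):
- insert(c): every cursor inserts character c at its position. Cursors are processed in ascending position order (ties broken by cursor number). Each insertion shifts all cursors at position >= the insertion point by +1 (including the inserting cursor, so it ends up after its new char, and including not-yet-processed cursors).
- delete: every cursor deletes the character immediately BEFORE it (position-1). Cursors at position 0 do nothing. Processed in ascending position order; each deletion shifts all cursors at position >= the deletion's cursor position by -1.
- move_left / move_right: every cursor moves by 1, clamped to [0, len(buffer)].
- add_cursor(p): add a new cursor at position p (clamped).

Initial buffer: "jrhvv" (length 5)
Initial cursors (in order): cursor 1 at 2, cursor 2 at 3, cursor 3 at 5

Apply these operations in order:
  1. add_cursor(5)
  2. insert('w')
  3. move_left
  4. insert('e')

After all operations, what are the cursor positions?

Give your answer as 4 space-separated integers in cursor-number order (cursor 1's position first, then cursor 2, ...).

After op 1 (add_cursor(5)): buffer="jrhvv" (len 5), cursors c1@2 c2@3 c3@5 c4@5, authorship .....
After op 2 (insert('w')): buffer="jrwhwvvww" (len 9), cursors c1@3 c2@5 c3@9 c4@9, authorship ..1.2..34
After op 3 (move_left): buffer="jrwhwvvww" (len 9), cursors c1@2 c2@4 c3@8 c4@8, authorship ..1.2..34
After op 4 (insert('e')): buffer="jrewhewvvweew" (len 13), cursors c1@3 c2@6 c3@12 c4@12, authorship ..11.22..3344

Answer: 3 6 12 12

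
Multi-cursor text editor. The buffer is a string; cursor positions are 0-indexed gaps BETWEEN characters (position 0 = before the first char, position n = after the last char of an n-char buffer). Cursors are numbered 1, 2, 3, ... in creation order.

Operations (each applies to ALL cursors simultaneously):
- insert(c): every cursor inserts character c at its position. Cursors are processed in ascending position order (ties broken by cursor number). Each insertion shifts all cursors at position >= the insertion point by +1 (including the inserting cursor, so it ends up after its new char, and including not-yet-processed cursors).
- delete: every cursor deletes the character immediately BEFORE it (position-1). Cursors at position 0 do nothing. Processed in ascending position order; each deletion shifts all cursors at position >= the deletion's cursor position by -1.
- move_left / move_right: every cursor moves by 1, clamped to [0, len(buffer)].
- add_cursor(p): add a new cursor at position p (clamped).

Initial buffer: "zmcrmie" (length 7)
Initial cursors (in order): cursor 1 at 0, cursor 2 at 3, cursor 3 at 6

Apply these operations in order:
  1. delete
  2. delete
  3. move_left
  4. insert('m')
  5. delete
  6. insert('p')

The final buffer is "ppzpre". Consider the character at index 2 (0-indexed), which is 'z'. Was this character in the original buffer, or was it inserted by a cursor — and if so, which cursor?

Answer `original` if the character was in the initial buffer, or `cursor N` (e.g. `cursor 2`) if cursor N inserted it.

Answer: original

Derivation:
After op 1 (delete): buffer="zmrme" (len 5), cursors c1@0 c2@2 c3@4, authorship .....
After op 2 (delete): buffer="zre" (len 3), cursors c1@0 c2@1 c3@2, authorship ...
After op 3 (move_left): buffer="zre" (len 3), cursors c1@0 c2@0 c3@1, authorship ...
After op 4 (insert('m')): buffer="mmzmre" (len 6), cursors c1@2 c2@2 c3@4, authorship 12.3..
After op 5 (delete): buffer="zre" (len 3), cursors c1@0 c2@0 c3@1, authorship ...
After op 6 (insert('p')): buffer="ppzpre" (len 6), cursors c1@2 c2@2 c3@4, authorship 12.3..
Authorship (.=original, N=cursor N): 1 2 . 3 . .
Index 2: author = original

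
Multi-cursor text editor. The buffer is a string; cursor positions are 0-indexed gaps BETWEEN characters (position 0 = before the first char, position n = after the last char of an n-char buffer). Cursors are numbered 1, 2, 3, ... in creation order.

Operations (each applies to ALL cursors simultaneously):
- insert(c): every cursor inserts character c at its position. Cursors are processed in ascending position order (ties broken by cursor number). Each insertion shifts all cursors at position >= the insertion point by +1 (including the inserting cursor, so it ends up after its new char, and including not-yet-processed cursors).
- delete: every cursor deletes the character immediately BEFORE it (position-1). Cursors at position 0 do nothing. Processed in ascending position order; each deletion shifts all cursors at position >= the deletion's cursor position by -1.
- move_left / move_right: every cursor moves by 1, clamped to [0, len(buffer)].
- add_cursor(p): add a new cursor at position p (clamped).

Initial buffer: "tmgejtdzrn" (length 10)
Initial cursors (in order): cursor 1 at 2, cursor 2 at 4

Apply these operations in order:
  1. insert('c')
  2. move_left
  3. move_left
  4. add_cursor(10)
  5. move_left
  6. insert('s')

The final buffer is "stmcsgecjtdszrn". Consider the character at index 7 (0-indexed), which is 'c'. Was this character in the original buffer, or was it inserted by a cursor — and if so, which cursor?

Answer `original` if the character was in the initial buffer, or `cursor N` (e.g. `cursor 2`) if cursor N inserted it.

Answer: cursor 2

Derivation:
After op 1 (insert('c')): buffer="tmcgecjtdzrn" (len 12), cursors c1@3 c2@6, authorship ..1..2......
After op 2 (move_left): buffer="tmcgecjtdzrn" (len 12), cursors c1@2 c2@5, authorship ..1..2......
After op 3 (move_left): buffer="tmcgecjtdzrn" (len 12), cursors c1@1 c2@4, authorship ..1..2......
After op 4 (add_cursor(10)): buffer="tmcgecjtdzrn" (len 12), cursors c1@1 c2@4 c3@10, authorship ..1..2......
After op 5 (move_left): buffer="tmcgecjtdzrn" (len 12), cursors c1@0 c2@3 c3@9, authorship ..1..2......
After op 6 (insert('s')): buffer="stmcsgecjtdszrn" (len 15), cursors c1@1 c2@5 c3@12, authorship 1..12..2...3...
Authorship (.=original, N=cursor N): 1 . . 1 2 . . 2 . . . 3 . . .
Index 7: author = 2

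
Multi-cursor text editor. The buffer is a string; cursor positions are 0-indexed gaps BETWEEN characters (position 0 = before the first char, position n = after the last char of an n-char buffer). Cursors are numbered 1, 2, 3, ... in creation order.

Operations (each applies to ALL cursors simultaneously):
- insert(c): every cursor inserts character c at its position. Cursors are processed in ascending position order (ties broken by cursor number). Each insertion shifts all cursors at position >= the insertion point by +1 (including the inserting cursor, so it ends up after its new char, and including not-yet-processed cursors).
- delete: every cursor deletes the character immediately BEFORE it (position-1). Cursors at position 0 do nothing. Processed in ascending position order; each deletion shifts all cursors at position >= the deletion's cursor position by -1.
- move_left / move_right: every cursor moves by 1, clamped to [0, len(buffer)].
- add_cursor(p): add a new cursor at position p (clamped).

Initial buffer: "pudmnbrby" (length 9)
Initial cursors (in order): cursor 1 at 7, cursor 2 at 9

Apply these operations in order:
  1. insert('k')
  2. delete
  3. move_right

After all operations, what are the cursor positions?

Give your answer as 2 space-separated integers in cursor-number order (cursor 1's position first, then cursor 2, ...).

After op 1 (insert('k')): buffer="pudmnbrkbyk" (len 11), cursors c1@8 c2@11, authorship .......1..2
After op 2 (delete): buffer="pudmnbrby" (len 9), cursors c1@7 c2@9, authorship .........
After op 3 (move_right): buffer="pudmnbrby" (len 9), cursors c1@8 c2@9, authorship .........

Answer: 8 9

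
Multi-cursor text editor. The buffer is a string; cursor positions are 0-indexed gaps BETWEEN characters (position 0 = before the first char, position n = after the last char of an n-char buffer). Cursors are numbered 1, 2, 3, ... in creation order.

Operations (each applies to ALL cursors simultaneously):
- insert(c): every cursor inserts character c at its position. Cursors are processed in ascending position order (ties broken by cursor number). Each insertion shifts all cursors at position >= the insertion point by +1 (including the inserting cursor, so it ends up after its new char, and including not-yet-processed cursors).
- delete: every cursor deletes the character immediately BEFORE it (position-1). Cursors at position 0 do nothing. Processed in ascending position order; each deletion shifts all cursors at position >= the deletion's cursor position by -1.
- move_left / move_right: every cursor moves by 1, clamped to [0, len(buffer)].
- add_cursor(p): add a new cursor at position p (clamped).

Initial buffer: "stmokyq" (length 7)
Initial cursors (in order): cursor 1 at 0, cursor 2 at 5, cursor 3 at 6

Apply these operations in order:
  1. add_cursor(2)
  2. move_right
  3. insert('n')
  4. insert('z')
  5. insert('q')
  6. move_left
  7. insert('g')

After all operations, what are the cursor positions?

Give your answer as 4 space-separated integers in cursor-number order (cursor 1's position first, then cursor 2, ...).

After op 1 (add_cursor(2)): buffer="stmokyq" (len 7), cursors c1@0 c4@2 c2@5 c3@6, authorship .......
After op 2 (move_right): buffer="stmokyq" (len 7), cursors c1@1 c4@3 c2@6 c3@7, authorship .......
After op 3 (insert('n')): buffer="sntmnokynqn" (len 11), cursors c1@2 c4@5 c2@9 c3@11, authorship .1..4...2.3
After op 4 (insert('z')): buffer="snztmnzokynzqnz" (len 15), cursors c1@3 c4@7 c2@12 c3@15, authorship .11..44...22.33
After op 5 (insert('q')): buffer="snzqtmnzqokynzqqnzq" (len 19), cursors c1@4 c4@9 c2@15 c3@19, authorship .111..444...222.333
After op 6 (move_left): buffer="snzqtmnzqokynzqqnzq" (len 19), cursors c1@3 c4@8 c2@14 c3@18, authorship .111..444...222.333
After op 7 (insert('g')): buffer="snzgqtmnzgqokynzgqqnzgq" (len 23), cursors c1@4 c4@10 c2@17 c3@22, authorship .1111..4444...2222.3333

Answer: 4 17 22 10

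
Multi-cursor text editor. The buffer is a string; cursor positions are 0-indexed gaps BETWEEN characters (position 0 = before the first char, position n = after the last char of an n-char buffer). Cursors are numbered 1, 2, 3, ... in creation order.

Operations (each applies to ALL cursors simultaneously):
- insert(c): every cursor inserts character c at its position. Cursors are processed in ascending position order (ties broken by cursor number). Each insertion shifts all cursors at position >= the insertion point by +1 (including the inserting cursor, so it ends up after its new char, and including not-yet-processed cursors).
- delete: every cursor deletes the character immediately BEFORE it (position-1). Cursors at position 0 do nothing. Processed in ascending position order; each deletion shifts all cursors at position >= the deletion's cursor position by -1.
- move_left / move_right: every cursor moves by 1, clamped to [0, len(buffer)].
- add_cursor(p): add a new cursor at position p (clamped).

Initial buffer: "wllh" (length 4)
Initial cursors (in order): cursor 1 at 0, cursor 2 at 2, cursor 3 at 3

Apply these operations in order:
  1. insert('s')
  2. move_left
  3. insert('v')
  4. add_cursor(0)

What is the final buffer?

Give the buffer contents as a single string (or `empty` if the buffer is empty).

After op 1 (insert('s')): buffer="swlslsh" (len 7), cursors c1@1 c2@4 c3@6, authorship 1..2.3.
After op 2 (move_left): buffer="swlslsh" (len 7), cursors c1@0 c2@3 c3@5, authorship 1..2.3.
After op 3 (insert('v')): buffer="vswlvslvsh" (len 10), cursors c1@1 c2@5 c3@8, authorship 11..22.33.
After op 4 (add_cursor(0)): buffer="vswlvslvsh" (len 10), cursors c4@0 c1@1 c2@5 c3@8, authorship 11..22.33.

Answer: vswlvslvsh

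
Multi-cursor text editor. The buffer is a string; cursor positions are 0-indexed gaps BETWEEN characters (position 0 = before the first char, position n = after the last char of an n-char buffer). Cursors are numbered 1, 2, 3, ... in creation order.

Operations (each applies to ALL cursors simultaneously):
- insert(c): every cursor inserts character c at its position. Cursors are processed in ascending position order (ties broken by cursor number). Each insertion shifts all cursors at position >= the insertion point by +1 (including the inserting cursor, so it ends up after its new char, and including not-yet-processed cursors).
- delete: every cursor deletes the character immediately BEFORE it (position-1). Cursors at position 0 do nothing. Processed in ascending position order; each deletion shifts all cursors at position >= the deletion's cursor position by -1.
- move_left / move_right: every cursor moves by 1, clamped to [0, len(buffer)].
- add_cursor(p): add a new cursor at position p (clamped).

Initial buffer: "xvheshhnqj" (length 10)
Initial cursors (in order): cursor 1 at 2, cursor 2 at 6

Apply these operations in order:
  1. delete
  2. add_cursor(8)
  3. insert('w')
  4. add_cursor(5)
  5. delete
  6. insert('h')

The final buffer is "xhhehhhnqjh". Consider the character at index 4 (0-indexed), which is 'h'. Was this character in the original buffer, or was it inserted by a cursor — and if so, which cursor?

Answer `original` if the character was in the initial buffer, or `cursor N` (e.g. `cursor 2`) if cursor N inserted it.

Answer: cursor 2

Derivation:
After op 1 (delete): buffer="xheshnqj" (len 8), cursors c1@1 c2@4, authorship ........
After op 2 (add_cursor(8)): buffer="xheshnqj" (len 8), cursors c1@1 c2@4 c3@8, authorship ........
After op 3 (insert('w')): buffer="xwheswhnqjw" (len 11), cursors c1@2 c2@6 c3@11, authorship .1...2....3
After op 4 (add_cursor(5)): buffer="xwheswhnqjw" (len 11), cursors c1@2 c4@5 c2@6 c3@11, authorship .1...2....3
After op 5 (delete): buffer="xhehnqj" (len 7), cursors c1@1 c2@3 c4@3 c3@7, authorship .......
After op 6 (insert('h')): buffer="xhhehhhnqjh" (len 11), cursors c1@2 c2@6 c4@6 c3@11, authorship .1..24....3
Authorship (.=original, N=cursor N): . 1 . . 2 4 . . . . 3
Index 4: author = 2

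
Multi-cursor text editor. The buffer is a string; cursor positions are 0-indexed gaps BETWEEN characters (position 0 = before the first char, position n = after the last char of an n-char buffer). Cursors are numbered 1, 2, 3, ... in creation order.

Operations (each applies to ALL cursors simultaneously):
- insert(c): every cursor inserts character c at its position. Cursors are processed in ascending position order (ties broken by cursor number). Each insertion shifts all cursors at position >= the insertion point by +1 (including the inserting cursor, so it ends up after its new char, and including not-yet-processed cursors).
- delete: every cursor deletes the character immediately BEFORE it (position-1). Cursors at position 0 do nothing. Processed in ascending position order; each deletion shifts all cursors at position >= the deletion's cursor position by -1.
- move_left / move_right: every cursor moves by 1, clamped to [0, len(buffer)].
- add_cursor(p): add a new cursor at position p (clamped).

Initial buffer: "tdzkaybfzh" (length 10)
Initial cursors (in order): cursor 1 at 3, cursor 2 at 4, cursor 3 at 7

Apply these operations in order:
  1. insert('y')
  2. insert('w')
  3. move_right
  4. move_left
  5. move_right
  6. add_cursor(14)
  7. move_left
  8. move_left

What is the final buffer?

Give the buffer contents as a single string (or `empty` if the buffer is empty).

After op 1 (insert('y')): buffer="tdzykyaybyfzh" (len 13), cursors c1@4 c2@6 c3@10, authorship ...1.2...3...
After op 2 (insert('w')): buffer="tdzywkywaybywfzh" (len 16), cursors c1@5 c2@8 c3@13, authorship ...11.22...33...
After op 3 (move_right): buffer="tdzywkywaybywfzh" (len 16), cursors c1@6 c2@9 c3@14, authorship ...11.22...33...
After op 4 (move_left): buffer="tdzywkywaybywfzh" (len 16), cursors c1@5 c2@8 c3@13, authorship ...11.22...33...
After op 5 (move_right): buffer="tdzywkywaybywfzh" (len 16), cursors c1@6 c2@9 c3@14, authorship ...11.22...33...
After op 6 (add_cursor(14)): buffer="tdzywkywaybywfzh" (len 16), cursors c1@6 c2@9 c3@14 c4@14, authorship ...11.22...33...
After op 7 (move_left): buffer="tdzywkywaybywfzh" (len 16), cursors c1@5 c2@8 c3@13 c4@13, authorship ...11.22...33...
After op 8 (move_left): buffer="tdzywkywaybywfzh" (len 16), cursors c1@4 c2@7 c3@12 c4@12, authorship ...11.22...33...

Answer: tdzywkywaybywfzh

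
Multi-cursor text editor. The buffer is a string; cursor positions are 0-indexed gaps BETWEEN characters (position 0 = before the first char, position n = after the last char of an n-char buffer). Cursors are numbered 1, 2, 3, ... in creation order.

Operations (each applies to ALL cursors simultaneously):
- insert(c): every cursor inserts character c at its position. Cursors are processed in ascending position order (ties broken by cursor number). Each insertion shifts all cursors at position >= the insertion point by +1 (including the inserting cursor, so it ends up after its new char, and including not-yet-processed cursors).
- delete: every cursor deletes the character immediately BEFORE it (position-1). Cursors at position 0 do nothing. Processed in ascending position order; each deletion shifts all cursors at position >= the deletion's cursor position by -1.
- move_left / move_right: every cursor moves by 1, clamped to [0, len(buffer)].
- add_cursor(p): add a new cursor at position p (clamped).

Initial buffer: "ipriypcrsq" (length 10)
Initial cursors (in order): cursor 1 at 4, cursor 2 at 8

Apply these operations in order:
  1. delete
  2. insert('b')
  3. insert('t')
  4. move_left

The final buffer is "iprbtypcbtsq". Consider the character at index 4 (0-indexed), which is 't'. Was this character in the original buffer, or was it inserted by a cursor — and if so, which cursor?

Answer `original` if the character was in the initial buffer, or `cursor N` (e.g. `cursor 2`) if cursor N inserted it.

After op 1 (delete): buffer="iprypcsq" (len 8), cursors c1@3 c2@6, authorship ........
After op 2 (insert('b')): buffer="iprbypcbsq" (len 10), cursors c1@4 c2@8, authorship ...1...2..
After op 3 (insert('t')): buffer="iprbtypcbtsq" (len 12), cursors c1@5 c2@10, authorship ...11...22..
After op 4 (move_left): buffer="iprbtypcbtsq" (len 12), cursors c1@4 c2@9, authorship ...11...22..
Authorship (.=original, N=cursor N): . . . 1 1 . . . 2 2 . .
Index 4: author = 1

Answer: cursor 1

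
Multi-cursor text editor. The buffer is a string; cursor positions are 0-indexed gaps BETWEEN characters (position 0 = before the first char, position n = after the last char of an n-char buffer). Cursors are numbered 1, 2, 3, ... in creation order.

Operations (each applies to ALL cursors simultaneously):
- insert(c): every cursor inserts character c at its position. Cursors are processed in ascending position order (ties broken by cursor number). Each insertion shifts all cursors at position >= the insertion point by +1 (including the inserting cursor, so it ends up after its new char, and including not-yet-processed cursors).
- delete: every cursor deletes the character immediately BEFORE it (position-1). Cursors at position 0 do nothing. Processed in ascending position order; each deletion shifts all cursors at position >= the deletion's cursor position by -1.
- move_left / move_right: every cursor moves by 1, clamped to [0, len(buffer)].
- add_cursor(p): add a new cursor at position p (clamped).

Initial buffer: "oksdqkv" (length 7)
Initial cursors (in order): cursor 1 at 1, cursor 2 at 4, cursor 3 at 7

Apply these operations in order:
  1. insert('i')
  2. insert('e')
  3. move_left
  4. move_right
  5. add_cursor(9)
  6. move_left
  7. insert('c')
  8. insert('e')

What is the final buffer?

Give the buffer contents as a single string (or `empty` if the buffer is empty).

Answer: oiceeksdiceeceqkvicee

Derivation:
After op 1 (insert('i')): buffer="oiksdiqkvi" (len 10), cursors c1@2 c2@6 c3@10, authorship .1...2...3
After op 2 (insert('e')): buffer="oieksdieqkvie" (len 13), cursors c1@3 c2@8 c3@13, authorship .11...22...33
After op 3 (move_left): buffer="oieksdieqkvie" (len 13), cursors c1@2 c2@7 c3@12, authorship .11...22...33
After op 4 (move_right): buffer="oieksdieqkvie" (len 13), cursors c1@3 c2@8 c3@13, authorship .11...22...33
After op 5 (add_cursor(9)): buffer="oieksdieqkvie" (len 13), cursors c1@3 c2@8 c4@9 c3@13, authorship .11...22...33
After op 6 (move_left): buffer="oieksdieqkvie" (len 13), cursors c1@2 c2@7 c4@8 c3@12, authorship .11...22...33
After op 7 (insert('c')): buffer="oiceksdicecqkvice" (len 17), cursors c1@3 c2@9 c4@11 c3@16, authorship .111...2224...333
After op 8 (insert('e')): buffer="oiceeksdiceeceqkvicee" (len 21), cursors c1@4 c2@11 c4@14 c3@20, authorship .1111...222244...3333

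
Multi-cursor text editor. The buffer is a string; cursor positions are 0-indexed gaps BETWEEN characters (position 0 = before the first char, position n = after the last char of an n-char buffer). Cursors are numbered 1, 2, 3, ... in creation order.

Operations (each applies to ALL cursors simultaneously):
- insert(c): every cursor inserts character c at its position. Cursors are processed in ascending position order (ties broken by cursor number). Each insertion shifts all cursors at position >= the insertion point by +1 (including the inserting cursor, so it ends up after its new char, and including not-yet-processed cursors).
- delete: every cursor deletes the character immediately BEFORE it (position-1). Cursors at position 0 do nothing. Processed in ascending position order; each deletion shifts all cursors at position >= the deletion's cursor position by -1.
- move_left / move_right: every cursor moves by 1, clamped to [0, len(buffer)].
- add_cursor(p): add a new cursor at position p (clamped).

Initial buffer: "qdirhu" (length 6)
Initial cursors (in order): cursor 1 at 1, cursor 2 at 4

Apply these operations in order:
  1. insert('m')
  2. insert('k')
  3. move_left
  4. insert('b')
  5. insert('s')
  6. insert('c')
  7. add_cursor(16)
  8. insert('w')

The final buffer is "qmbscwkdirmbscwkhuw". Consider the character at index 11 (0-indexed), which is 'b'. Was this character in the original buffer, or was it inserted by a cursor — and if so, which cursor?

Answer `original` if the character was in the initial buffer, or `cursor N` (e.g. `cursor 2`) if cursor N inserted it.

After op 1 (insert('m')): buffer="qmdirmhu" (len 8), cursors c1@2 c2@6, authorship .1...2..
After op 2 (insert('k')): buffer="qmkdirmkhu" (len 10), cursors c1@3 c2@8, authorship .11...22..
After op 3 (move_left): buffer="qmkdirmkhu" (len 10), cursors c1@2 c2@7, authorship .11...22..
After op 4 (insert('b')): buffer="qmbkdirmbkhu" (len 12), cursors c1@3 c2@9, authorship .111...222..
After op 5 (insert('s')): buffer="qmbskdirmbskhu" (len 14), cursors c1@4 c2@11, authorship .1111...2222..
After op 6 (insert('c')): buffer="qmbsckdirmbsckhu" (len 16), cursors c1@5 c2@13, authorship .11111...22222..
After op 7 (add_cursor(16)): buffer="qmbsckdirmbsckhu" (len 16), cursors c1@5 c2@13 c3@16, authorship .11111...22222..
After op 8 (insert('w')): buffer="qmbscwkdirmbscwkhuw" (len 19), cursors c1@6 c2@15 c3@19, authorship .111111...222222..3
Authorship (.=original, N=cursor N): . 1 1 1 1 1 1 . . . 2 2 2 2 2 2 . . 3
Index 11: author = 2

Answer: cursor 2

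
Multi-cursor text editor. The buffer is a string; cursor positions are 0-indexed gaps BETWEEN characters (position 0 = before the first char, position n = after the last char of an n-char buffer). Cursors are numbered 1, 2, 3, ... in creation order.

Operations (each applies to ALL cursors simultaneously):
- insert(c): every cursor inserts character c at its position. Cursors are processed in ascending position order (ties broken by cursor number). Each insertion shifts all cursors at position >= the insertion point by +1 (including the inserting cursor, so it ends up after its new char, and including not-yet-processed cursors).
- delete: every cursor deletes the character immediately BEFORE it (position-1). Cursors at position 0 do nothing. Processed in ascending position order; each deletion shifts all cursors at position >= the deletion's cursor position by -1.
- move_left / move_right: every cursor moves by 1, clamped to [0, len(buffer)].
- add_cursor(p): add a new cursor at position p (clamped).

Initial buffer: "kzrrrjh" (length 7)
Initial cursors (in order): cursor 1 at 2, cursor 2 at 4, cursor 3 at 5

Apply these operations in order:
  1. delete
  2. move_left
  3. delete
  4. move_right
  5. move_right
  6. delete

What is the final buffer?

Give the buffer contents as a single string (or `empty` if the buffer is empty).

After op 1 (delete): buffer="krjh" (len 4), cursors c1@1 c2@2 c3@2, authorship ....
After op 2 (move_left): buffer="krjh" (len 4), cursors c1@0 c2@1 c3@1, authorship ....
After op 3 (delete): buffer="rjh" (len 3), cursors c1@0 c2@0 c3@0, authorship ...
After op 4 (move_right): buffer="rjh" (len 3), cursors c1@1 c2@1 c3@1, authorship ...
After op 5 (move_right): buffer="rjh" (len 3), cursors c1@2 c2@2 c3@2, authorship ...
After op 6 (delete): buffer="h" (len 1), cursors c1@0 c2@0 c3@0, authorship .

Answer: h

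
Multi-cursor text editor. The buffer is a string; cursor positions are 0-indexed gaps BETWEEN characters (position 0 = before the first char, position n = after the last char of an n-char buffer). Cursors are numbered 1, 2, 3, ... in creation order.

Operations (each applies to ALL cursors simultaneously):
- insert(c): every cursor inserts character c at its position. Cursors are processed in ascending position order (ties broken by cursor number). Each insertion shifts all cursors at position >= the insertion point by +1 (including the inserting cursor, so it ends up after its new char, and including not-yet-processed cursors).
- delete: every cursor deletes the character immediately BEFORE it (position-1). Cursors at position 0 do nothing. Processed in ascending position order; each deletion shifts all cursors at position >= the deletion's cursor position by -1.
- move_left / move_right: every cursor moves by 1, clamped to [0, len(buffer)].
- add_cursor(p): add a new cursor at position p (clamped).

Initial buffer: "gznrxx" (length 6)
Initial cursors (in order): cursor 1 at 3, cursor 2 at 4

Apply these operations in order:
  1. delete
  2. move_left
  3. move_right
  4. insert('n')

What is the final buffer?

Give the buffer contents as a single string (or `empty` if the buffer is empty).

After op 1 (delete): buffer="gzxx" (len 4), cursors c1@2 c2@2, authorship ....
After op 2 (move_left): buffer="gzxx" (len 4), cursors c1@1 c2@1, authorship ....
After op 3 (move_right): buffer="gzxx" (len 4), cursors c1@2 c2@2, authorship ....
After op 4 (insert('n')): buffer="gznnxx" (len 6), cursors c1@4 c2@4, authorship ..12..

Answer: gznnxx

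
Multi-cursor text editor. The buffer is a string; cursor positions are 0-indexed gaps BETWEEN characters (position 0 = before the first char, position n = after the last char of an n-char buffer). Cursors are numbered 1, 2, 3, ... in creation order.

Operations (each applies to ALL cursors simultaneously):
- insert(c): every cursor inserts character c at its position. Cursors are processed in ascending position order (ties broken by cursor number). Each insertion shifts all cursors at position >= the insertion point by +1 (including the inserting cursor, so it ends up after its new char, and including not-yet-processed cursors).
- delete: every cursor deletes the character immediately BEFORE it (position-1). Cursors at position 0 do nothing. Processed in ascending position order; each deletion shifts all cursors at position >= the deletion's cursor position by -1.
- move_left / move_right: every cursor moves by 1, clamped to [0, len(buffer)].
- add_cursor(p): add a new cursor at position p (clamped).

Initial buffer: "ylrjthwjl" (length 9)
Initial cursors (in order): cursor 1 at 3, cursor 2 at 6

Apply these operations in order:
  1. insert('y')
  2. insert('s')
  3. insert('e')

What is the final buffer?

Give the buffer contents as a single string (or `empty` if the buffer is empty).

Answer: ylrysejthysewjl

Derivation:
After op 1 (insert('y')): buffer="ylryjthywjl" (len 11), cursors c1@4 c2@8, authorship ...1...2...
After op 2 (insert('s')): buffer="ylrysjthyswjl" (len 13), cursors c1@5 c2@10, authorship ...11...22...
After op 3 (insert('e')): buffer="ylrysejthysewjl" (len 15), cursors c1@6 c2@12, authorship ...111...222...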